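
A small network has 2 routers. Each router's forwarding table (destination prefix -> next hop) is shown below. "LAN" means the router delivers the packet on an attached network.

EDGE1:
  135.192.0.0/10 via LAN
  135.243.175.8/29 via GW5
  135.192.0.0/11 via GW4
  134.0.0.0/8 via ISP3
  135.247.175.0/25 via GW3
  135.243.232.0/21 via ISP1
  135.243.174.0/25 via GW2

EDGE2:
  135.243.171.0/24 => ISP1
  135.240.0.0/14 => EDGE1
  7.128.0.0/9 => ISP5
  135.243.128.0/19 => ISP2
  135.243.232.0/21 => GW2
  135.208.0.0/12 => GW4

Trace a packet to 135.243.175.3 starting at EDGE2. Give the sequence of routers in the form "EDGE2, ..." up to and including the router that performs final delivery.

At EDGE2: longest match for 135.243.175.3 is 135.240.0.0/14 -> EDGE1
At EDGE1: longest match for 135.243.175.3 is 135.192.0.0/10 -> LAN

EDGE2, EDGE1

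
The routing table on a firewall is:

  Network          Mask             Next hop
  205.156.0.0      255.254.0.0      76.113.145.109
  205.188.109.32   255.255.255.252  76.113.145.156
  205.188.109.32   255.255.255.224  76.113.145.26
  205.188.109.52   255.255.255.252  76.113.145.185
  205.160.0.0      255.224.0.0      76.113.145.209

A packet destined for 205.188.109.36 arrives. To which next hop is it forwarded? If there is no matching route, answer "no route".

76.113.145.26

Routes whose prefix contains 205.188.109.36:
  205.160.0.0/11 (205.160.0.0 - 205.191.255.255) -> 76.113.145.209
  205.188.109.32/27 (205.188.109.32 - 205.188.109.63) -> 76.113.145.26
More-specific entries that do NOT match:
  205.188.109.32/30 (205.188.109.32 - 205.188.109.35) does not contain 205.188.109.36
  205.188.109.52/30 (205.188.109.52 - 205.188.109.55) does not contain 205.188.109.36
Longest matching prefix is /27 -> next hop 76.113.145.26.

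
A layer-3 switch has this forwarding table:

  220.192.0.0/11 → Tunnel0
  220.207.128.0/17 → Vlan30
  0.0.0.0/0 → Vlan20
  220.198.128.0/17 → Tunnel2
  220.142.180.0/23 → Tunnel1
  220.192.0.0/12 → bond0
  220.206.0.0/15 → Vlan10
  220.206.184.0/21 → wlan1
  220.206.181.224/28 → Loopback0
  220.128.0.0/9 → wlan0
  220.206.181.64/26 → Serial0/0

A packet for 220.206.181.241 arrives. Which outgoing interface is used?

Routes whose prefix contains 220.206.181.241:
  0.0.0.0/0 (default, matches everything) -> Vlan20
  220.128.0.0/9 (220.128.0.0 - 220.255.255.255) -> wlan0
  220.192.0.0/11 (220.192.0.0 - 220.223.255.255) -> Tunnel0
  220.192.0.0/12 (220.192.0.0 - 220.207.255.255) -> bond0
  220.206.0.0/15 (220.206.0.0 - 220.207.255.255) -> Vlan10
More-specific entries that do NOT match:
  220.206.181.224/28 (220.206.181.224 - 220.206.181.239) does not contain 220.206.181.241
  220.206.181.64/26 (220.206.181.64 - 220.206.181.127) does not contain 220.206.181.241
  220.142.180.0/23 (220.142.180.0 - 220.142.181.255) does not contain 220.206.181.241
  220.206.184.0/21 (220.206.184.0 - 220.206.191.255) does not contain 220.206.181.241
  220.207.128.0/17 (220.207.128.0 - 220.207.255.255) does not contain 220.206.181.241
  220.198.128.0/17 (220.198.128.0 - 220.198.255.255) does not contain 220.206.181.241
Longest matching prefix is /15 -> interface Vlan10.

Vlan10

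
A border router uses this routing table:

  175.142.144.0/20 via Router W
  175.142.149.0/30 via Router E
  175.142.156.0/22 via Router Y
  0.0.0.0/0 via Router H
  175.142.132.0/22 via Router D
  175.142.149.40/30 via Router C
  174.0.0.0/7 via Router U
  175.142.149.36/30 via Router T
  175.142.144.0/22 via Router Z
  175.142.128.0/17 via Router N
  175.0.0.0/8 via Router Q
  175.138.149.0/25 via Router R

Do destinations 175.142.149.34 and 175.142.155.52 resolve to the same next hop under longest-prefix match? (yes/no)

yes

175.142.149.34: longest match 175.142.144.0/20 -> Router W
175.142.155.52: longest match 175.142.144.0/20 -> Router W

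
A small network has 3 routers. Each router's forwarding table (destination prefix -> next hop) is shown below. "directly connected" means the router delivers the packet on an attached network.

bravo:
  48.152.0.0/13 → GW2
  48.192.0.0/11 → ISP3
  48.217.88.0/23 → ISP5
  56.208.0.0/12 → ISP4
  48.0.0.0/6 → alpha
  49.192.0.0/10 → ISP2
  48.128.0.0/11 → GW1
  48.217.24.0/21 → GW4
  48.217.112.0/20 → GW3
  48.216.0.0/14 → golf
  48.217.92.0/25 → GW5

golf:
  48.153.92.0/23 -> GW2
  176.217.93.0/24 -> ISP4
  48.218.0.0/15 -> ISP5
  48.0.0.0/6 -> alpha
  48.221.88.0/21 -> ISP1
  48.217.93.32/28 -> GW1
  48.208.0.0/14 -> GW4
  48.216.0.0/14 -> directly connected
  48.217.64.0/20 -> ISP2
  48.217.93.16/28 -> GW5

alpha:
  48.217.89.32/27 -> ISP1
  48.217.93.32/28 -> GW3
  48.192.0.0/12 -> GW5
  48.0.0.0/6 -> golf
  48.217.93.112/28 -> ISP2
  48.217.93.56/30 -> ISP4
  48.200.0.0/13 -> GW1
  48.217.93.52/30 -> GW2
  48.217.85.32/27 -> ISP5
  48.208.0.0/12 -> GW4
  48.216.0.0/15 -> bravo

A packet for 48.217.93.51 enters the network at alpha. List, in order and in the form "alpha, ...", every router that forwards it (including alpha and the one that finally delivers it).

At alpha: longest match for 48.217.93.51 is 48.216.0.0/15 -> bravo
At bravo: longest match for 48.217.93.51 is 48.216.0.0/14 -> golf
At golf: longest match for 48.217.93.51 is 48.216.0.0/14 -> directly connected

alpha, bravo, golf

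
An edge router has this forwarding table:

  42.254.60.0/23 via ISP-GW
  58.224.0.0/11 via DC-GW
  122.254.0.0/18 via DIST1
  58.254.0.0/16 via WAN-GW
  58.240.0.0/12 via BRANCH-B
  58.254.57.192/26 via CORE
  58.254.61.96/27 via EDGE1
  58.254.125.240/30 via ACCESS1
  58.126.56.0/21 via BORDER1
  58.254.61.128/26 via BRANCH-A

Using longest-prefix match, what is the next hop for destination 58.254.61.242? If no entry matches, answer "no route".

Routes whose prefix contains 58.254.61.242:
  58.224.0.0/11 (58.224.0.0 - 58.255.255.255) -> DC-GW
  58.240.0.0/12 (58.240.0.0 - 58.255.255.255) -> BRANCH-B
  58.254.0.0/16 (58.254.0.0 - 58.254.255.255) -> WAN-GW
More-specific entries that do NOT match:
  58.254.125.240/30 (58.254.125.240 - 58.254.125.243) does not contain 58.254.61.242
  58.254.61.96/27 (58.254.61.96 - 58.254.61.127) does not contain 58.254.61.242
  58.254.57.192/26 (58.254.57.192 - 58.254.57.255) does not contain 58.254.61.242
  58.254.61.128/26 (58.254.61.128 - 58.254.61.191) does not contain 58.254.61.242
  42.254.60.0/23 (42.254.60.0 - 42.254.61.255) does not contain 58.254.61.242
  58.126.56.0/21 (58.126.56.0 - 58.126.63.255) does not contain 58.254.61.242
  122.254.0.0/18 (122.254.0.0 - 122.254.63.255) does not contain 58.254.61.242
Longest matching prefix is /16 -> next hop WAN-GW.

WAN-GW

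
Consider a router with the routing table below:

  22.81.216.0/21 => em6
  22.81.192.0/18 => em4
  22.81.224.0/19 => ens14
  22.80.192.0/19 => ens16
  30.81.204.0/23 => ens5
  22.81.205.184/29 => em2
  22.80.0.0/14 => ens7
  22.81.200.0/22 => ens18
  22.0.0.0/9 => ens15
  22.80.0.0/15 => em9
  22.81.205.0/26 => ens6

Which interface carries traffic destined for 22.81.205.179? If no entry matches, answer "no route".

Routes whose prefix contains 22.81.205.179:
  22.0.0.0/9 (22.0.0.0 - 22.127.255.255) -> ens15
  22.80.0.0/14 (22.80.0.0 - 22.83.255.255) -> ens7
  22.80.0.0/15 (22.80.0.0 - 22.81.255.255) -> em9
  22.81.192.0/18 (22.81.192.0 - 22.81.255.255) -> em4
More-specific entries that do NOT match:
  22.81.205.184/29 (22.81.205.184 - 22.81.205.191) does not contain 22.81.205.179
  22.81.205.0/26 (22.81.205.0 - 22.81.205.63) does not contain 22.81.205.179
  30.81.204.0/23 (30.81.204.0 - 30.81.205.255) does not contain 22.81.205.179
  22.81.200.0/22 (22.81.200.0 - 22.81.203.255) does not contain 22.81.205.179
  22.81.216.0/21 (22.81.216.0 - 22.81.223.255) does not contain 22.81.205.179
  22.81.224.0/19 (22.81.224.0 - 22.81.255.255) does not contain 22.81.205.179
  22.80.192.0/19 (22.80.192.0 - 22.80.223.255) does not contain 22.81.205.179
Longest matching prefix is /18 -> interface em4.

em4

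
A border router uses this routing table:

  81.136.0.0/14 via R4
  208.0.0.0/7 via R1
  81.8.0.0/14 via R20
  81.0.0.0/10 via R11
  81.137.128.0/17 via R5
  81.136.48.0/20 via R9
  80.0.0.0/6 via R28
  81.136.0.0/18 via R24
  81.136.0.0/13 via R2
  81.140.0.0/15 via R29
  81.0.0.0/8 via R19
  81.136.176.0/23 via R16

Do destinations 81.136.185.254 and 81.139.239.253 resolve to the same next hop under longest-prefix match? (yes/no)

81.136.185.254: longest match 81.136.0.0/14 -> R4
81.139.239.253: longest match 81.136.0.0/14 -> R4

yes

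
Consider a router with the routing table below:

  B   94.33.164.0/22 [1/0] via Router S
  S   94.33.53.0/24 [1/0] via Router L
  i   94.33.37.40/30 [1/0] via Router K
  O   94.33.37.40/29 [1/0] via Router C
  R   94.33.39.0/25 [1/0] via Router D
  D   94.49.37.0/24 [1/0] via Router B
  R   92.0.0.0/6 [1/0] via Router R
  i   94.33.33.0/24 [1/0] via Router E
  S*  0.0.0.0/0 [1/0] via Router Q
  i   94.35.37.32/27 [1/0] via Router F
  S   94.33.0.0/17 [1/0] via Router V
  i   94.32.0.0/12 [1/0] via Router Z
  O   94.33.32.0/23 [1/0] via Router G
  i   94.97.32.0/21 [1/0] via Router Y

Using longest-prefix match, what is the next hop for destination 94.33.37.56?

Routes whose prefix contains 94.33.37.56:
  0.0.0.0/0 (default, matches everything) -> Router Q
  92.0.0.0/6 (92.0.0.0 - 95.255.255.255) -> Router R
  94.32.0.0/12 (94.32.0.0 - 94.47.255.255) -> Router Z
  94.33.0.0/17 (94.33.0.0 - 94.33.127.255) -> Router V
More-specific entries that do NOT match:
  94.33.37.40/30 (94.33.37.40 - 94.33.37.43) does not contain 94.33.37.56
  94.33.37.40/29 (94.33.37.40 - 94.33.37.47) does not contain 94.33.37.56
  94.35.37.32/27 (94.35.37.32 - 94.35.37.63) does not contain 94.33.37.56
  94.33.39.0/25 (94.33.39.0 - 94.33.39.127) does not contain 94.33.37.56
  94.33.53.0/24 (94.33.53.0 - 94.33.53.255) does not contain 94.33.37.56
  94.49.37.0/24 (94.49.37.0 - 94.49.37.255) does not contain 94.33.37.56
  94.33.33.0/24 (94.33.33.0 - 94.33.33.255) does not contain 94.33.37.56
  94.33.32.0/23 (94.33.32.0 - 94.33.33.255) does not contain 94.33.37.56
  94.33.164.0/22 (94.33.164.0 - 94.33.167.255) does not contain 94.33.37.56
  94.97.32.0/21 (94.97.32.0 - 94.97.39.255) does not contain 94.33.37.56
Longest matching prefix is /17 -> next hop Router V.

Router V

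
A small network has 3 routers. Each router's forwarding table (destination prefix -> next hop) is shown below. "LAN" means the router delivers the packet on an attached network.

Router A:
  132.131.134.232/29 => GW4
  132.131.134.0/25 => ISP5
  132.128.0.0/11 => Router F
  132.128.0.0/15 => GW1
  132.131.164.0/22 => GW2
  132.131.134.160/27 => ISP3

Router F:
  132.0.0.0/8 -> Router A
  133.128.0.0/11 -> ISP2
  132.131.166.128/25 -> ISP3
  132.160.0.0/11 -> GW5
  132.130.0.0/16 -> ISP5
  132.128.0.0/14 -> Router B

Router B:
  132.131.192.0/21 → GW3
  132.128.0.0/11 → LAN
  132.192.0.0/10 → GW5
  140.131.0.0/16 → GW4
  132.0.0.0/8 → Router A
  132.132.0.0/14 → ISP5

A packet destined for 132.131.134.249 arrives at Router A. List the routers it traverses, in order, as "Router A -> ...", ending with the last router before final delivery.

At Router A: longest match for 132.131.134.249 is 132.128.0.0/11 -> Router F
At Router F: longest match for 132.131.134.249 is 132.128.0.0/14 -> Router B
At Router B: longest match for 132.131.134.249 is 132.128.0.0/11 -> LAN

Router A -> Router F -> Router B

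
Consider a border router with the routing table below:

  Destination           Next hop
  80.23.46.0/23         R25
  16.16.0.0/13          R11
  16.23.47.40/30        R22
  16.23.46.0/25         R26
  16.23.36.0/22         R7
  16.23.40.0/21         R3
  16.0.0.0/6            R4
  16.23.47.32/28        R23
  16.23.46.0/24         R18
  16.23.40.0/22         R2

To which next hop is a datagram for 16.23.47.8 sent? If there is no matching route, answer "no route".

Routes whose prefix contains 16.23.47.8:
  16.0.0.0/6 (16.0.0.0 - 19.255.255.255) -> R4
  16.16.0.0/13 (16.16.0.0 - 16.23.255.255) -> R11
  16.23.40.0/21 (16.23.40.0 - 16.23.47.255) -> R3
More-specific entries that do NOT match:
  16.23.47.40/30 (16.23.47.40 - 16.23.47.43) does not contain 16.23.47.8
  16.23.47.32/28 (16.23.47.32 - 16.23.47.47) does not contain 16.23.47.8
  16.23.46.0/25 (16.23.46.0 - 16.23.46.127) does not contain 16.23.47.8
  16.23.46.0/24 (16.23.46.0 - 16.23.46.255) does not contain 16.23.47.8
  80.23.46.0/23 (80.23.46.0 - 80.23.47.255) does not contain 16.23.47.8
  16.23.36.0/22 (16.23.36.0 - 16.23.39.255) does not contain 16.23.47.8
  16.23.40.0/22 (16.23.40.0 - 16.23.43.255) does not contain 16.23.47.8
Longest matching prefix is /21 -> next hop R3.

R3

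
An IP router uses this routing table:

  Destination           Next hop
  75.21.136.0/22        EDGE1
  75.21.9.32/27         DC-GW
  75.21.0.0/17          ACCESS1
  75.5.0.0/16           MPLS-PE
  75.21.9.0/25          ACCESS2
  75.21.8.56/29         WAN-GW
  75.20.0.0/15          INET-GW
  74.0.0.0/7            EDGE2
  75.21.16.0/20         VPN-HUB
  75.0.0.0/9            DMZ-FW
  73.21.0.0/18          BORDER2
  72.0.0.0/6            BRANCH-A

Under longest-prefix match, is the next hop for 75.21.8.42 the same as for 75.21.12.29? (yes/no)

75.21.8.42: longest match 75.21.0.0/17 -> ACCESS1
75.21.12.29: longest match 75.21.0.0/17 -> ACCESS1

yes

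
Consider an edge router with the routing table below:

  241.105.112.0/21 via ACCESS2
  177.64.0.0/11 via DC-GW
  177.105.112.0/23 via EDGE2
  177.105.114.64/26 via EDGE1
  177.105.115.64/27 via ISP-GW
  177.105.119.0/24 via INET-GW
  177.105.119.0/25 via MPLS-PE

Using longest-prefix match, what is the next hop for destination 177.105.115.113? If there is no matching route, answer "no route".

No entry's prefix contains 177.105.115.113; there is no default route.

no route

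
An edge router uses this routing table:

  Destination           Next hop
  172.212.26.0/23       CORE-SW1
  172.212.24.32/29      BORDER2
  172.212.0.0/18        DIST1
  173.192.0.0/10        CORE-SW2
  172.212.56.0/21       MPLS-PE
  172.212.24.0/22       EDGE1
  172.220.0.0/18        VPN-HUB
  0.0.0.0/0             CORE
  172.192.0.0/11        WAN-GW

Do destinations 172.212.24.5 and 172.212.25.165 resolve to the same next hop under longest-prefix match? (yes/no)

yes

172.212.24.5: longest match 172.212.24.0/22 -> EDGE1
172.212.25.165: longest match 172.212.24.0/22 -> EDGE1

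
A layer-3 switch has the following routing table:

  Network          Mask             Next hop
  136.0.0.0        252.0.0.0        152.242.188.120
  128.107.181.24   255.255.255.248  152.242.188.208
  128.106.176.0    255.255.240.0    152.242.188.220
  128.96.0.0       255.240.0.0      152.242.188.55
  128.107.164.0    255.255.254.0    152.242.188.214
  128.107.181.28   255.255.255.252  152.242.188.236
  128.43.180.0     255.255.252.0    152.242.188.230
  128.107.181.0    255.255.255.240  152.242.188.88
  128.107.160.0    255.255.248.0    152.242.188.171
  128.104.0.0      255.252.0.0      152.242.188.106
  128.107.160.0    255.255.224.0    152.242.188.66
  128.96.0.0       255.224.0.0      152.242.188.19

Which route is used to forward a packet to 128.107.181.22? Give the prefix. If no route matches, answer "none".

Entries matching 128.107.181.22:
  128.96.0.0/11 (128.96.0.0 - 128.127.255.255)
  128.96.0.0/12 (128.96.0.0 - 128.111.255.255)
  128.104.0.0/14 (128.104.0.0 - 128.107.255.255)
  128.107.160.0/19 (128.107.160.0 - 128.107.191.255)
Most specific is 128.107.160.0/19.

128.107.160.0/19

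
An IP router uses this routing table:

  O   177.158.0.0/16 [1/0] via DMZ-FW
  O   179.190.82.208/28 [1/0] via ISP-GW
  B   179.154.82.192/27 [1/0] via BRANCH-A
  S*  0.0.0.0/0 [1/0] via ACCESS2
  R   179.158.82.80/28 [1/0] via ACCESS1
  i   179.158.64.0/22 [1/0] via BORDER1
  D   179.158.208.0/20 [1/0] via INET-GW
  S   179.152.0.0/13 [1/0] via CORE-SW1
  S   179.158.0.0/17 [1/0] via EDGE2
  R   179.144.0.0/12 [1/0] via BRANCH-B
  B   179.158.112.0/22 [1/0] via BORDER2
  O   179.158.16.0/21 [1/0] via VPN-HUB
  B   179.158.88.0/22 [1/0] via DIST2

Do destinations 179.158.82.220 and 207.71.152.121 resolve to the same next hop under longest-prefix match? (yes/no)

no

179.158.82.220: longest match 179.158.0.0/17 -> EDGE2
207.71.152.121: longest match 0.0.0.0/0 -> ACCESS2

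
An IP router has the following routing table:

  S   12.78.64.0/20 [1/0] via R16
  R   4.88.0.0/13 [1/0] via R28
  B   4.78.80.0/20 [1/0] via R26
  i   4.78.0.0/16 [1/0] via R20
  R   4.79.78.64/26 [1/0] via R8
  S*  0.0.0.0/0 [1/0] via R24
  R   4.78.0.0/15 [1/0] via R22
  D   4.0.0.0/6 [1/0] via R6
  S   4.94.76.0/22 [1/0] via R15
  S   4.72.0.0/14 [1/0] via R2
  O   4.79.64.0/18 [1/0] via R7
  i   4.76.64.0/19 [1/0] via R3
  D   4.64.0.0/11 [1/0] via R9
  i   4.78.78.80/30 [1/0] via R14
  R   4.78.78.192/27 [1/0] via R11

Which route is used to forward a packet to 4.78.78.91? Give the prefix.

Entries matching 4.78.78.91:
  0.0.0.0/0 (default, matches everything)
  4.0.0.0/6 (4.0.0.0 - 7.255.255.255)
  4.64.0.0/11 (4.64.0.0 - 4.95.255.255)
  4.78.0.0/15 (4.78.0.0 - 4.79.255.255)
  4.78.0.0/16 (4.78.0.0 - 4.78.255.255)
Most specific is 4.78.0.0/16.

4.78.0.0/16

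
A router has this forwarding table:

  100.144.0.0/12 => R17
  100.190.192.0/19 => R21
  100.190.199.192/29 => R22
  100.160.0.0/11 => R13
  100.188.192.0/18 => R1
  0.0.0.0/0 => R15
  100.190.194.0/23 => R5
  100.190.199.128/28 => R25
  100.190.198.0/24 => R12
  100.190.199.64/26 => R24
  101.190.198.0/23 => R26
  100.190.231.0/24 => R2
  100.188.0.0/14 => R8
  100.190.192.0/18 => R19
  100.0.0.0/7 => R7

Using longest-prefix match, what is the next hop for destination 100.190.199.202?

R21

Routes whose prefix contains 100.190.199.202:
  0.0.0.0/0 (default, matches everything) -> R15
  100.0.0.0/7 (100.0.0.0 - 101.255.255.255) -> R7
  100.160.0.0/11 (100.160.0.0 - 100.191.255.255) -> R13
  100.188.0.0/14 (100.188.0.0 - 100.191.255.255) -> R8
  100.190.192.0/18 (100.190.192.0 - 100.190.255.255) -> R19
  100.190.192.0/19 (100.190.192.0 - 100.190.223.255) -> R21
More-specific entries that do NOT match:
  100.190.199.192/29 (100.190.199.192 - 100.190.199.199) does not contain 100.190.199.202
  100.190.199.128/28 (100.190.199.128 - 100.190.199.143) does not contain 100.190.199.202
  100.190.199.64/26 (100.190.199.64 - 100.190.199.127) does not contain 100.190.199.202
  100.190.198.0/24 (100.190.198.0 - 100.190.198.255) does not contain 100.190.199.202
  100.190.231.0/24 (100.190.231.0 - 100.190.231.255) does not contain 100.190.199.202
  100.190.194.0/23 (100.190.194.0 - 100.190.195.255) does not contain 100.190.199.202
  101.190.198.0/23 (101.190.198.0 - 101.190.199.255) does not contain 100.190.199.202
Longest matching prefix is /19 -> next hop R21.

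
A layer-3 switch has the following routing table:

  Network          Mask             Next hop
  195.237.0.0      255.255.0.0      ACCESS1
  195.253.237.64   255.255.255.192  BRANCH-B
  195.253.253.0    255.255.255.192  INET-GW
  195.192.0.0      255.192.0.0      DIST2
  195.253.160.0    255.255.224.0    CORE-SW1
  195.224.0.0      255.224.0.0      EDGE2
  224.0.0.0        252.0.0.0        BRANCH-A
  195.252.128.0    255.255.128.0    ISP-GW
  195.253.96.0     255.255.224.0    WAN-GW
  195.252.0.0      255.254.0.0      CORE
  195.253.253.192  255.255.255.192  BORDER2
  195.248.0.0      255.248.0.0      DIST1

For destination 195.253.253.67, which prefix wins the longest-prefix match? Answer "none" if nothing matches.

Entries matching 195.253.253.67:
  195.192.0.0/10 (195.192.0.0 - 195.255.255.255)
  195.224.0.0/11 (195.224.0.0 - 195.255.255.255)
  195.248.0.0/13 (195.248.0.0 - 195.255.255.255)
  195.252.0.0/15 (195.252.0.0 - 195.253.255.255)
Most specific is 195.252.0.0/15.

195.252.0.0/15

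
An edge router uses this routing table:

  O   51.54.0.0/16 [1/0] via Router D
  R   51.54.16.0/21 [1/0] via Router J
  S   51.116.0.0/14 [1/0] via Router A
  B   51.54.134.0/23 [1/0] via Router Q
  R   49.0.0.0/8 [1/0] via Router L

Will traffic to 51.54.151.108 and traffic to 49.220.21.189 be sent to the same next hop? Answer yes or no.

no

51.54.151.108: longest match 51.54.0.0/16 -> Router D
49.220.21.189: longest match 49.0.0.0/8 -> Router L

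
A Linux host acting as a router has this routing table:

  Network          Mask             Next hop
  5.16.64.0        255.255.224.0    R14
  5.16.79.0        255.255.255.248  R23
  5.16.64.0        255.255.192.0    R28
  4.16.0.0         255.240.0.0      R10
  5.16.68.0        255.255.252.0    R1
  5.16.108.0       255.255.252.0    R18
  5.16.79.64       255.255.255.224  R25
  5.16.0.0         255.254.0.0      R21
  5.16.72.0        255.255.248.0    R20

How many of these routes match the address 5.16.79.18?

Prefixes containing 5.16.79.18:
  5.16.0.0/15 (5.16.0.0 - 5.17.255.255)
  5.16.64.0/18 (5.16.64.0 - 5.16.127.255)
  5.16.64.0/19 (5.16.64.0 - 5.16.95.255)
  5.16.72.0/21 (5.16.72.0 - 5.16.79.255)
Total matching entries: 4.

4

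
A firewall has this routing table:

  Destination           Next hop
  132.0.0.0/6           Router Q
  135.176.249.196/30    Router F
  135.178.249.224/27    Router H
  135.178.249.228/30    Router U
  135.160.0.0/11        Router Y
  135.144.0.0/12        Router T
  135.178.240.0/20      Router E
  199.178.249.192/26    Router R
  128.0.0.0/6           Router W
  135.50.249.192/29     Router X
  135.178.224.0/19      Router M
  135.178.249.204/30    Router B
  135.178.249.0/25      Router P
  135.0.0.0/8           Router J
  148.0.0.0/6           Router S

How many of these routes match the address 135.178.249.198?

Prefixes containing 135.178.249.198:
  132.0.0.0/6 (132.0.0.0 - 135.255.255.255)
  135.0.0.0/8 (135.0.0.0 - 135.255.255.255)
  135.160.0.0/11 (135.160.0.0 - 135.191.255.255)
  135.178.224.0/19 (135.178.224.0 - 135.178.255.255)
  135.178.240.0/20 (135.178.240.0 - 135.178.255.255)
Total matching entries: 5.

5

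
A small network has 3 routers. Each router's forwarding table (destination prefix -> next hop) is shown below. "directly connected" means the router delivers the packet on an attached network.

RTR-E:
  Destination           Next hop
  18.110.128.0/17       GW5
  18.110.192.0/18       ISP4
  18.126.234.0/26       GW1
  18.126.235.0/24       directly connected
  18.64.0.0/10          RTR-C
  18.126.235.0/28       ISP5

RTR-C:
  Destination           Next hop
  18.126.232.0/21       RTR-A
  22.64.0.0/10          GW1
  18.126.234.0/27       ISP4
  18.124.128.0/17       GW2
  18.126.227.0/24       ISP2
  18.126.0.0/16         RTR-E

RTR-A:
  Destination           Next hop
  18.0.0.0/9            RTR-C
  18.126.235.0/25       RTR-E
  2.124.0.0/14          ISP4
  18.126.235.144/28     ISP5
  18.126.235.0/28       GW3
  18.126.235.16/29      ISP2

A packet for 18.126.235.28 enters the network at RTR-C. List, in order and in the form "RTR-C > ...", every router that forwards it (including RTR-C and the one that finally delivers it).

RTR-C > RTR-A > RTR-E

At RTR-C: longest match for 18.126.235.28 is 18.126.232.0/21 -> RTR-A
At RTR-A: longest match for 18.126.235.28 is 18.126.235.0/25 -> RTR-E
At RTR-E: longest match for 18.126.235.28 is 18.126.235.0/24 -> directly connected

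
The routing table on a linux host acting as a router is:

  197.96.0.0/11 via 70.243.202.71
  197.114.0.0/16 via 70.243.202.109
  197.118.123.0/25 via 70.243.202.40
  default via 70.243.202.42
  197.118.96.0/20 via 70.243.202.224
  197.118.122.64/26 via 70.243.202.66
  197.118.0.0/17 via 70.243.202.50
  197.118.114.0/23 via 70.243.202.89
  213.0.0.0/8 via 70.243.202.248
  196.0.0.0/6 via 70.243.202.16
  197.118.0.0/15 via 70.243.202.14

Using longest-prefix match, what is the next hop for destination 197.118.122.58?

Routes whose prefix contains 197.118.122.58:
  0.0.0.0/0 (default, matches everything) -> 70.243.202.42
  196.0.0.0/6 (196.0.0.0 - 199.255.255.255) -> 70.243.202.16
  197.96.0.0/11 (197.96.0.0 - 197.127.255.255) -> 70.243.202.71
  197.118.0.0/15 (197.118.0.0 - 197.119.255.255) -> 70.243.202.14
  197.118.0.0/17 (197.118.0.0 - 197.118.127.255) -> 70.243.202.50
More-specific entries that do NOT match:
  197.118.122.64/26 (197.118.122.64 - 197.118.122.127) does not contain 197.118.122.58
  197.118.123.0/25 (197.118.123.0 - 197.118.123.127) does not contain 197.118.122.58
  197.118.114.0/23 (197.118.114.0 - 197.118.115.255) does not contain 197.118.122.58
  197.118.96.0/20 (197.118.96.0 - 197.118.111.255) does not contain 197.118.122.58
Longest matching prefix is /17 -> next hop 70.243.202.50.

70.243.202.50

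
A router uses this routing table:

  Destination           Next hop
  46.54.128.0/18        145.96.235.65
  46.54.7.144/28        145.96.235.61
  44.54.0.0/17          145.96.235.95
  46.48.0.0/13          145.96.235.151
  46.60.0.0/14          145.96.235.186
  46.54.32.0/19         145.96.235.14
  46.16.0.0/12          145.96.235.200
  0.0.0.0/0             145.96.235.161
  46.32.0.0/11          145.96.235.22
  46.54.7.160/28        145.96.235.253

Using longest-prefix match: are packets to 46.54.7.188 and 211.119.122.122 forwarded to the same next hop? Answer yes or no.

no

46.54.7.188: longest match 46.48.0.0/13 -> 145.96.235.151
211.119.122.122: longest match 0.0.0.0/0 -> 145.96.235.161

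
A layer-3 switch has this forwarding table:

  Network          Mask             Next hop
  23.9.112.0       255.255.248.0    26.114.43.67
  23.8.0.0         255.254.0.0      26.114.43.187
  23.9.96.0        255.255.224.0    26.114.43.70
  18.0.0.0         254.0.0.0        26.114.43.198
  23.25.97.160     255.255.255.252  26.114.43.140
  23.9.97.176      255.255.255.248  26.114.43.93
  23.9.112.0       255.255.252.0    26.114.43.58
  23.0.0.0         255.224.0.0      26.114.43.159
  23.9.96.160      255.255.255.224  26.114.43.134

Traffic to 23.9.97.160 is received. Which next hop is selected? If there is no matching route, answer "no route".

26.114.43.70

Routes whose prefix contains 23.9.97.160:
  23.0.0.0/11 (23.0.0.0 - 23.31.255.255) -> 26.114.43.159
  23.8.0.0/15 (23.8.0.0 - 23.9.255.255) -> 26.114.43.187
  23.9.96.0/19 (23.9.96.0 - 23.9.127.255) -> 26.114.43.70
More-specific entries that do NOT match:
  23.25.97.160/30 (23.25.97.160 - 23.25.97.163) does not contain 23.9.97.160
  23.9.97.176/29 (23.9.97.176 - 23.9.97.183) does not contain 23.9.97.160
  23.9.96.160/27 (23.9.96.160 - 23.9.96.191) does not contain 23.9.97.160
  23.9.112.0/22 (23.9.112.0 - 23.9.115.255) does not contain 23.9.97.160
  23.9.112.0/21 (23.9.112.0 - 23.9.119.255) does not contain 23.9.97.160
Longest matching prefix is /19 -> next hop 26.114.43.70.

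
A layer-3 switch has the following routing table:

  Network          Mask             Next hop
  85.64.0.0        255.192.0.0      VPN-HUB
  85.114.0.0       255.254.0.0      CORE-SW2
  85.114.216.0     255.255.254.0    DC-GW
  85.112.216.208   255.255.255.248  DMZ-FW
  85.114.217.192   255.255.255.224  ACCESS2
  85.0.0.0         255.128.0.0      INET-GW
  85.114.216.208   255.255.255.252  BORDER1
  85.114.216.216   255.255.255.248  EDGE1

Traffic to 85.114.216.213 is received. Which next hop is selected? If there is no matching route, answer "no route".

DC-GW

Routes whose prefix contains 85.114.216.213:
  85.0.0.0/9 (85.0.0.0 - 85.127.255.255) -> INET-GW
  85.64.0.0/10 (85.64.0.0 - 85.127.255.255) -> VPN-HUB
  85.114.0.0/15 (85.114.0.0 - 85.115.255.255) -> CORE-SW2
  85.114.216.0/23 (85.114.216.0 - 85.114.217.255) -> DC-GW
More-specific entries that do NOT match:
  85.114.216.208/30 (85.114.216.208 - 85.114.216.211) does not contain 85.114.216.213
  85.112.216.208/29 (85.112.216.208 - 85.112.216.215) does not contain 85.114.216.213
  85.114.216.216/29 (85.114.216.216 - 85.114.216.223) does not contain 85.114.216.213
  85.114.217.192/27 (85.114.217.192 - 85.114.217.223) does not contain 85.114.216.213
Longest matching prefix is /23 -> next hop DC-GW.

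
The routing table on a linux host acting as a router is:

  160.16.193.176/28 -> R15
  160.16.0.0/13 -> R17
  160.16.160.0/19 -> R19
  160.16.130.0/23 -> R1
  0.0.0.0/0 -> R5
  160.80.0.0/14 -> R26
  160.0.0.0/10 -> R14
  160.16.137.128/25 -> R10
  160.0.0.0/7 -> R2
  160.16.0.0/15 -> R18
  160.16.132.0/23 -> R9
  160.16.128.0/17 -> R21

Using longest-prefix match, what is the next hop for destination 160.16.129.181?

Routes whose prefix contains 160.16.129.181:
  0.0.0.0/0 (default, matches everything) -> R5
  160.0.0.0/7 (160.0.0.0 - 161.255.255.255) -> R2
  160.0.0.0/10 (160.0.0.0 - 160.63.255.255) -> R14
  160.16.0.0/13 (160.16.0.0 - 160.23.255.255) -> R17
  160.16.0.0/15 (160.16.0.0 - 160.17.255.255) -> R18
  160.16.128.0/17 (160.16.128.0 - 160.16.255.255) -> R21
More-specific entries that do NOT match:
  160.16.193.176/28 (160.16.193.176 - 160.16.193.191) does not contain 160.16.129.181
  160.16.137.128/25 (160.16.137.128 - 160.16.137.255) does not contain 160.16.129.181
  160.16.130.0/23 (160.16.130.0 - 160.16.131.255) does not contain 160.16.129.181
  160.16.132.0/23 (160.16.132.0 - 160.16.133.255) does not contain 160.16.129.181
  160.16.160.0/19 (160.16.160.0 - 160.16.191.255) does not contain 160.16.129.181
Longest matching prefix is /17 -> next hop R21.

R21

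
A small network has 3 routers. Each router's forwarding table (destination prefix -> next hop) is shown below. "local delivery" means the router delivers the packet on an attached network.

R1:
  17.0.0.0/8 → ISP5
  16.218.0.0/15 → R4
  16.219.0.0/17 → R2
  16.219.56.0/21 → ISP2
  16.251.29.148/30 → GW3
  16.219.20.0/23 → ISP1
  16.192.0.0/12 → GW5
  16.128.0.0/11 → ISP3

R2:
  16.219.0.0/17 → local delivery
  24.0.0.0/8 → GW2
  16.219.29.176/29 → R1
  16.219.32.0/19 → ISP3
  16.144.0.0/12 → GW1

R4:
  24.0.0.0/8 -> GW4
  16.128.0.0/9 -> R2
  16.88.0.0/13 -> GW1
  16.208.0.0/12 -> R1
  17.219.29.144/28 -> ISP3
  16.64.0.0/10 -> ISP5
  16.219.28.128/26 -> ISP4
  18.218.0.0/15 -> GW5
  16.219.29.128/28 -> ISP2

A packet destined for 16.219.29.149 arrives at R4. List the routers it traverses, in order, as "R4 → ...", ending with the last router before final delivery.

R4 → R1 → R2

At R4: longest match for 16.219.29.149 is 16.208.0.0/12 -> R1
At R1: longest match for 16.219.29.149 is 16.219.0.0/17 -> R2
At R2: longest match for 16.219.29.149 is 16.219.0.0/17 -> local delivery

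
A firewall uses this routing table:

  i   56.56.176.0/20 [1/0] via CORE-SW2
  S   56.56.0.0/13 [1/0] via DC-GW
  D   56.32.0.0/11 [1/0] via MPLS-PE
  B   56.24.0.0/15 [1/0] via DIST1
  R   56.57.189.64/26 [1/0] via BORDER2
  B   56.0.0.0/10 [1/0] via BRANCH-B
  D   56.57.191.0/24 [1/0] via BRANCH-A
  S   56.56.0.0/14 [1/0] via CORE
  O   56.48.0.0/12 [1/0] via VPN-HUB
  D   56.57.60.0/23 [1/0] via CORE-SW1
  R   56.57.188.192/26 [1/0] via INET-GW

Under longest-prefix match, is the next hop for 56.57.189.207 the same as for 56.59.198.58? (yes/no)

yes

56.57.189.207: longest match 56.56.0.0/14 -> CORE
56.59.198.58: longest match 56.56.0.0/14 -> CORE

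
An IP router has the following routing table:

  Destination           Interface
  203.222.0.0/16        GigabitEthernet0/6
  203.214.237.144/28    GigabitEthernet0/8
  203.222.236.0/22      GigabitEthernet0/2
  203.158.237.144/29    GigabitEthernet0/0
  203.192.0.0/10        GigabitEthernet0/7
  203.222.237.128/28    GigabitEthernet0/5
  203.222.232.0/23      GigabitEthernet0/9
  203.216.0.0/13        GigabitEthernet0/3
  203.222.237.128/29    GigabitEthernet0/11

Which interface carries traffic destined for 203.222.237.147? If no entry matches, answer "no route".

Routes whose prefix contains 203.222.237.147:
  203.192.0.0/10 (203.192.0.0 - 203.255.255.255) -> GigabitEthernet0/7
  203.216.0.0/13 (203.216.0.0 - 203.223.255.255) -> GigabitEthernet0/3
  203.222.0.0/16 (203.222.0.0 - 203.222.255.255) -> GigabitEthernet0/6
  203.222.236.0/22 (203.222.236.0 - 203.222.239.255) -> GigabitEthernet0/2
More-specific entries that do NOT match:
  203.158.237.144/29 (203.158.237.144 - 203.158.237.151) does not contain 203.222.237.147
  203.222.237.128/29 (203.222.237.128 - 203.222.237.135) does not contain 203.222.237.147
  203.214.237.144/28 (203.214.237.144 - 203.214.237.159) does not contain 203.222.237.147
  203.222.237.128/28 (203.222.237.128 - 203.222.237.143) does not contain 203.222.237.147
  203.222.232.0/23 (203.222.232.0 - 203.222.233.255) does not contain 203.222.237.147
Longest matching prefix is /22 -> interface GigabitEthernet0/2.

GigabitEthernet0/2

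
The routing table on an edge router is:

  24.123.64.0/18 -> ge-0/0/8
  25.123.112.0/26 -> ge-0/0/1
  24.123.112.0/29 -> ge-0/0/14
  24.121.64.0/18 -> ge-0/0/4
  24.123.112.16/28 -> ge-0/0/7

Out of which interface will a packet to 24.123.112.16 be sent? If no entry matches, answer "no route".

ge-0/0/7

Routes whose prefix contains 24.123.112.16:
  24.123.64.0/18 (24.123.64.0 - 24.123.127.255) -> ge-0/0/8
  24.123.112.16/28 (24.123.112.16 - 24.123.112.31) -> ge-0/0/7
More-specific entries that do NOT match:
  24.123.112.0/29 (24.123.112.0 - 24.123.112.7) does not contain 24.123.112.16
Longest matching prefix is /28 -> interface ge-0/0/7.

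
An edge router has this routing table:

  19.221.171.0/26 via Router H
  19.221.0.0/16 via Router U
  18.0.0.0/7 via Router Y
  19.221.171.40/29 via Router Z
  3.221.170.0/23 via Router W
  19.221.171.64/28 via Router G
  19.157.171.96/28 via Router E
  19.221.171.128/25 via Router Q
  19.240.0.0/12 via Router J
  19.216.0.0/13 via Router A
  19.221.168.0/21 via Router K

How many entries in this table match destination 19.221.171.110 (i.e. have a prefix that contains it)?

Prefixes containing 19.221.171.110:
  18.0.0.0/7 (18.0.0.0 - 19.255.255.255)
  19.216.0.0/13 (19.216.0.0 - 19.223.255.255)
  19.221.0.0/16 (19.221.0.0 - 19.221.255.255)
  19.221.168.0/21 (19.221.168.0 - 19.221.175.255)
Total matching entries: 4.

4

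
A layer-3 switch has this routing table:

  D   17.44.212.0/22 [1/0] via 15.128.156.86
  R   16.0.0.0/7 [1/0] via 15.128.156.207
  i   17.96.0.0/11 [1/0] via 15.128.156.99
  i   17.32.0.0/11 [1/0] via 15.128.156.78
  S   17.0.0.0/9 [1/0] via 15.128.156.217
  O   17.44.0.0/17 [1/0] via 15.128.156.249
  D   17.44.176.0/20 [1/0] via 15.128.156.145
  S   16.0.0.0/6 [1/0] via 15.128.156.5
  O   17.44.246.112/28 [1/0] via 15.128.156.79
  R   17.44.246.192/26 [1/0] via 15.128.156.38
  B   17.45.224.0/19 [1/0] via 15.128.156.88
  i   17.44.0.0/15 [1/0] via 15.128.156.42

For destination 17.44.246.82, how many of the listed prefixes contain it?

Prefixes containing 17.44.246.82:
  16.0.0.0/6 (16.0.0.0 - 19.255.255.255)
  16.0.0.0/7 (16.0.0.0 - 17.255.255.255)
  17.0.0.0/9 (17.0.0.0 - 17.127.255.255)
  17.32.0.0/11 (17.32.0.0 - 17.63.255.255)
  17.44.0.0/15 (17.44.0.0 - 17.45.255.255)
Total matching entries: 5.

5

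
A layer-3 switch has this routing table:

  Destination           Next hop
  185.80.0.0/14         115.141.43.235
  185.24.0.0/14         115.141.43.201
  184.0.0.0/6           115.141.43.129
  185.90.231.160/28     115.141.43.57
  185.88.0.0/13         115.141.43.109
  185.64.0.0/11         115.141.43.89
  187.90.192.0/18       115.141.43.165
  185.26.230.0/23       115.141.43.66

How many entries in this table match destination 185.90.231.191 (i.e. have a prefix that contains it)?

Prefixes containing 185.90.231.191:
  184.0.0.0/6 (184.0.0.0 - 187.255.255.255)
  185.64.0.0/11 (185.64.0.0 - 185.95.255.255)
  185.88.0.0/13 (185.88.0.0 - 185.95.255.255)
Total matching entries: 3.

3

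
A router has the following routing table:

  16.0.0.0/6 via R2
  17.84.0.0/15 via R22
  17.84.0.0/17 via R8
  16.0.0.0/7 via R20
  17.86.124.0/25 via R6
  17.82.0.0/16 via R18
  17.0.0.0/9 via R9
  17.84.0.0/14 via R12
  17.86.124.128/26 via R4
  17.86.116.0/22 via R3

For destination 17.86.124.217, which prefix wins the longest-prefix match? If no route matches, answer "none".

17.84.0.0/14

Entries matching 17.86.124.217:
  16.0.0.0/6 (16.0.0.0 - 19.255.255.255)
  16.0.0.0/7 (16.0.0.0 - 17.255.255.255)
  17.0.0.0/9 (17.0.0.0 - 17.127.255.255)
  17.84.0.0/14 (17.84.0.0 - 17.87.255.255)
Most specific is 17.84.0.0/14.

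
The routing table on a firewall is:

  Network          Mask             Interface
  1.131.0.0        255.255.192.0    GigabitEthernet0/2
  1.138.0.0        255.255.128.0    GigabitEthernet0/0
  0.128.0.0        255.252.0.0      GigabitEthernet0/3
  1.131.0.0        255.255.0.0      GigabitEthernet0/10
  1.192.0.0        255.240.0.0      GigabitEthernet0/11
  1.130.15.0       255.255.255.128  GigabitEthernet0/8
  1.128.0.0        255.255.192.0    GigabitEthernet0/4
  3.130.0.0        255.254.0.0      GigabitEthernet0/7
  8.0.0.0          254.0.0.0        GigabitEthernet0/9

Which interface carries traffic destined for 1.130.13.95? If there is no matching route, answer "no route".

no route

No entry's prefix contains 1.130.13.95; there is no default route.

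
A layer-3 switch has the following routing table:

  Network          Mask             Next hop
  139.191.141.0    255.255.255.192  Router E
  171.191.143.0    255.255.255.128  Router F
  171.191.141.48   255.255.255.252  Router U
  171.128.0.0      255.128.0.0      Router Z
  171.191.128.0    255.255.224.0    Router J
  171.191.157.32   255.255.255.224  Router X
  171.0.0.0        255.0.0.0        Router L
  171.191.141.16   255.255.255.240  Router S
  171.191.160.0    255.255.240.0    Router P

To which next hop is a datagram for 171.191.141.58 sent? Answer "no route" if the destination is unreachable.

Routes whose prefix contains 171.191.141.58:
  171.0.0.0/8 (171.0.0.0 - 171.255.255.255) -> Router L
  171.128.0.0/9 (171.128.0.0 - 171.255.255.255) -> Router Z
  171.191.128.0/19 (171.191.128.0 - 171.191.159.255) -> Router J
More-specific entries that do NOT match:
  171.191.141.48/30 (171.191.141.48 - 171.191.141.51) does not contain 171.191.141.58
  171.191.141.16/28 (171.191.141.16 - 171.191.141.31) does not contain 171.191.141.58
  171.191.157.32/27 (171.191.157.32 - 171.191.157.63) does not contain 171.191.141.58
  139.191.141.0/26 (139.191.141.0 - 139.191.141.63) does not contain 171.191.141.58
  171.191.143.0/25 (171.191.143.0 - 171.191.143.127) does not contain 171.191.141.58
  171.191.160.0/20 (171.191.160.0 - 171.191.175.255) does not contain 171.191.141.58
Longest matching prefix is /19 -> next hop Router J.

Router J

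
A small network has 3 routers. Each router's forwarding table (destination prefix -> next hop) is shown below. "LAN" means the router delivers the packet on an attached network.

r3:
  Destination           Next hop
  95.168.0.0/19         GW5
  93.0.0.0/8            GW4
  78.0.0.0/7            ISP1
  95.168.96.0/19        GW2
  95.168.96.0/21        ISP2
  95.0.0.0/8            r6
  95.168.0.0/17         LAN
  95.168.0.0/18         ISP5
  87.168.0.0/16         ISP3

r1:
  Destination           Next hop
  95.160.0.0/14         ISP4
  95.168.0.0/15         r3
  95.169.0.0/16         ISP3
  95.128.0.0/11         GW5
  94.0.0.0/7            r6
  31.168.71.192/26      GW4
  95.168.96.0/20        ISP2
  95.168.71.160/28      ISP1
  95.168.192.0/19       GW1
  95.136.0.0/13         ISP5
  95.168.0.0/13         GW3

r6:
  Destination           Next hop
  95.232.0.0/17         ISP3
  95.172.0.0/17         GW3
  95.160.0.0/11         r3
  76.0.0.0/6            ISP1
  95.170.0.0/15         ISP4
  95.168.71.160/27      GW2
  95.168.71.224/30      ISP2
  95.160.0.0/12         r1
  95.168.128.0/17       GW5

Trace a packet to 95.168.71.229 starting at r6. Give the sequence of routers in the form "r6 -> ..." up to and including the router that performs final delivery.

At r6: longest match for 95.168.71.229 is 95.160.0.0/12 -> r1
At r1: longest match for 95.168.71.229 is 95.168.0.0/15 -> r3
At r3: longest match for 95.168.71.229 is 95.168.0.0/17 -> LAN

r6 -> r1 -> r3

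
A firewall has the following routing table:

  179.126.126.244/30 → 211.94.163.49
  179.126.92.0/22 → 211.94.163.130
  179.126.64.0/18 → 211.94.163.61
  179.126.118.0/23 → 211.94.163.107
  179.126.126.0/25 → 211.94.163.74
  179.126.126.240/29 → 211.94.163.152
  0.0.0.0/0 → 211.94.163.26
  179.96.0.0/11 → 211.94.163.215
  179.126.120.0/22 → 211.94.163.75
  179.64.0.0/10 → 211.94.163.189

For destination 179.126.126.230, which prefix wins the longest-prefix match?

179.126.64.0/18

Entries matching 179.126.126.230:
  0.0.0.0/0 (default, matches everything)
  179.64.0.0/10 (179.64.0.0 - 179.127.255.255)
  179.96.0.0/11 (179.96.0.0 - 179.127.255.255)
  179.126.64.0/18 (179.126.64.0 - 179.126.127.255)
Most specific is 179.126.64.0/18.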